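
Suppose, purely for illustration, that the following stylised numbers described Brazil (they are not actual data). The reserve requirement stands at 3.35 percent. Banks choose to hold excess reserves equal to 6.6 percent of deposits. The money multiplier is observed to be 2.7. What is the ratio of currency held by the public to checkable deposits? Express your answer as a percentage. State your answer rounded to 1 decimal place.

Using m = 2.7. From m = (1 + c)/(c + rr + e), rearranging gives 1 + c = m·(c + rr + e), so c·(1 − m) = m·(rr + e) − 1.
Hence c = [m·(rr + e) − 1]/(1 − m) = [2.7 × (0.0335 + 0.066) − 1] / (1 − 2.7) ≈ 0.430206.

43.0%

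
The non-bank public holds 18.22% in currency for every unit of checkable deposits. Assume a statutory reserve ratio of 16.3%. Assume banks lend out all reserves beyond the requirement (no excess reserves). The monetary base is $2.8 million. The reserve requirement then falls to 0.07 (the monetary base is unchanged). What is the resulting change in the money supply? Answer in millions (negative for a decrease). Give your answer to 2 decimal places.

Initially m₁ = (1 + 0.1822) / (0.163 + 0.1822) ≈ 3.4247, so M₁ = 3.4247 × 2.8 ≈ 9.5892 million.
After the change m₂ = (1 + 0.1822) / (0.07 + 0.1822) ≈ 4.6875, so M₂ = 4.6875 × 2.8 = 13.125 million.
ΔM = M₂ − M₁ = 13.125 − 9.5892 = 3.5358 million.

$3.54 million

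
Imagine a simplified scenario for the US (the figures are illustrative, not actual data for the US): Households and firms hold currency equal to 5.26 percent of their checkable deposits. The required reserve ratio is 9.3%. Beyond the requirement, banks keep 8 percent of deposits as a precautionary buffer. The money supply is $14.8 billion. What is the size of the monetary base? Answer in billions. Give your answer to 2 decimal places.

$3.17 billion

The money multiplier is m = (1 + c) / (rr + e + c) = (1 + 0.0526) / (0.093 + 0.08 + 0.0526) ≈ 4.66578.
MB = M / m = 14.8 / 4.66578 ≈ 3.172 billion.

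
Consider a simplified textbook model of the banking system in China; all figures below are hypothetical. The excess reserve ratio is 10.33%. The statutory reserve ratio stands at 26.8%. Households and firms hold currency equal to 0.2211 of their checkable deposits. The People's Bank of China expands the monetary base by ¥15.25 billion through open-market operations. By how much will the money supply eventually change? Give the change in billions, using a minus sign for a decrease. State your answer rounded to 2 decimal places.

The money multiplier is m = (1 + c) / (rr + e + c) = (1 + 0.2211) / (0.268 + 0.1033 + 0.2211) ≈ 2.06128.
The purchase adds 15.25 billion of base, so ΔM = m × ΔMB = 2.06128 × (+15.25) ≈ 31.4345 billion.

¥31.43 billion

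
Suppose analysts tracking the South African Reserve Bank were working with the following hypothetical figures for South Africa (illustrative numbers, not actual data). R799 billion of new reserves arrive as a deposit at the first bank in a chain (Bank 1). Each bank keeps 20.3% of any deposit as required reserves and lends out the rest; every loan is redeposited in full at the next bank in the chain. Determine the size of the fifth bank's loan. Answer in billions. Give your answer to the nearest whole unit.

Each bank lends a fraction (1 − rr) = 0.7970 of the deposit it receives, so Bank 5 receives 799·0.7970^4 and lends 799·0.7970^5 ≈ 256.9439 billion.

R257 billion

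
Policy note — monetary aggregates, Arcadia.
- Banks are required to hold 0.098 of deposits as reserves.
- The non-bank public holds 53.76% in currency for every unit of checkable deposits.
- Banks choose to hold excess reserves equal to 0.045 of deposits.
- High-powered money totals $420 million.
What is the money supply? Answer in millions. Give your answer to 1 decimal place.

The money multiplier is m = (1 + c) / (rr + e + c) = (1 + 0.5376) / (0.098 + 0.045 + 0.5376) ≈ 2.25918.
So M = m × MB = 2.25918 × 420 = 948.8556 million.

$948.9 million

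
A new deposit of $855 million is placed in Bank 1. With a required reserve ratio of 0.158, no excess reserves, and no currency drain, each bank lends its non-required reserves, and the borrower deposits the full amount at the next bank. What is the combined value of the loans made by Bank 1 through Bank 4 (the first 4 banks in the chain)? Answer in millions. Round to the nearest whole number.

$2266 million

Bank i lends (1 − rr)^i of the original deposit: Bank 1 lends 855·0.8420 = 719.9100, Bank 2 lends 855·0.8420² ≈ 606.1642, and so on.
Summing a geometric series: total = 855·[0.8420·(1 − 0.8420^4) / (1 − 0.8420)] ≈ 2266.2131 million.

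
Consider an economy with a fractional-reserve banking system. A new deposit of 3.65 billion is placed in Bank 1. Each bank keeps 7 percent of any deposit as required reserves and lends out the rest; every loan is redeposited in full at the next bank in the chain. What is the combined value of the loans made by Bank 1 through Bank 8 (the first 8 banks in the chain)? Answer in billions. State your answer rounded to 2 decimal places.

21.36 billion

Bank i lends (1 − rr)^i of the original deposit: Bank 1 lends 3.65·0.9300 = 3.3945, Bank 2 lends 3.65·0.9300² ≈ 3.1569, and so on.
Summing a geometric series: total = 3.65·[0.9300·(1 − 0.9300^8) / (1 − 0.9300)] ≈ 21.3571 billion.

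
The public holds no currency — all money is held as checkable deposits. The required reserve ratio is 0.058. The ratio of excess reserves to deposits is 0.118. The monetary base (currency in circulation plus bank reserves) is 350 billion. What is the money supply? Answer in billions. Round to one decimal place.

The money multiplier is m = 1 / (rr + e) = 1 / (0.058 + 0.118) ≈ 5.68182.
So M = m × MB = 5.68182 × 350 = 1988.637 billion.

1988.6 billion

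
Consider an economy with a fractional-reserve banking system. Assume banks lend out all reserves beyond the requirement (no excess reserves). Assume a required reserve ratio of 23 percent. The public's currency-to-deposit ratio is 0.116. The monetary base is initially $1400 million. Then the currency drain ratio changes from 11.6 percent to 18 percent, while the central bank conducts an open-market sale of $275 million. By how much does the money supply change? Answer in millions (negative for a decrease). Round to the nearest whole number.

Before: m₁ = (1 + 0.116) / (0.23 + 0.116) ≈ 3.22543, MB₁ = 1400, so M₁ = 3.22543 × 1400 = 4515.602 million.
After: m₂ = (1 + 0.18) / (0.23 + 0.18) ≈ 2.87805, MB₂ = 1400 − 275 = 1125, so M₂ = 2.87805 × 1125 ≈ 3237.8063 million.
ΔM = M₂ − M₁ = 3237.8063 − 4515.602 = -1277.7957 million.

-1278 million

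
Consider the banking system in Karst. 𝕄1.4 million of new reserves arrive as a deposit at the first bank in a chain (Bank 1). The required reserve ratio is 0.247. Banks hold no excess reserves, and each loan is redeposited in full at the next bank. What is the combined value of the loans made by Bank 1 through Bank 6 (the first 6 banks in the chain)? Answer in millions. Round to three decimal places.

𝕄3.490 million

Bank i lends (1 − rr)^i of the original deposit: Bank 1 lends 1.4·0.7530 = 1.0542, Bank 2 lends 1.4·0.7530² ≈ 0.7938, and so on.
Summing a geometric series: total = 1.4·[0.7530·(1 − 0.7530^6) / (1 − 0.7530)] ≈ 3.4900 million.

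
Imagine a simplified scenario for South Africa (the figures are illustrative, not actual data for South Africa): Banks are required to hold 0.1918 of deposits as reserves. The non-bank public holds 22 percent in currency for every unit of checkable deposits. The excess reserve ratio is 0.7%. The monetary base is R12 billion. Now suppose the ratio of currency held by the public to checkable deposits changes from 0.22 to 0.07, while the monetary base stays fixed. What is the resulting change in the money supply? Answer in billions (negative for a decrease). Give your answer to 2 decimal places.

Initially m₁ = (1 + 0.22) / (0.1918 + 0.007 + 0.22) ≈ 2.91309, so M₁ = 2.91309 × 12 ≈ 34.9571 billion.
After the change m₂ = (1 + 0.07) / (0.1918 + 0.007 + 0.07) ≈ 3.98065, so M₂ = 3.98065 × 12 = 47.7678 billion.
ΔM = M₂ − M₁ = 47.7678 − 34.9571 = 12.8107 billion.

R12.81 billion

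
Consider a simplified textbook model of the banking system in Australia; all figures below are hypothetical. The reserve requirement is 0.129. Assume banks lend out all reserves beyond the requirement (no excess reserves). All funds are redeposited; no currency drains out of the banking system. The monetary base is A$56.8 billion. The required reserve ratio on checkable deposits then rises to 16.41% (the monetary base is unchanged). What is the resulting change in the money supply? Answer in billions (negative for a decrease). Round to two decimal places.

Initially m₁ = 1 / (0.129) ≈ 7.75194, so M₁ = 7.75194 × 56.8 ≈ 440.3102 billion.
After the change m₂ = 1 / (0.1641) ≈ 6.09385, so M₂ = 6.09385 × 56.8 ≈ 346.1307 billion.
ΔM = M₂ − M₁ = 346.1307 − 440.3102 = -94.1795 billion.

-94.18 billion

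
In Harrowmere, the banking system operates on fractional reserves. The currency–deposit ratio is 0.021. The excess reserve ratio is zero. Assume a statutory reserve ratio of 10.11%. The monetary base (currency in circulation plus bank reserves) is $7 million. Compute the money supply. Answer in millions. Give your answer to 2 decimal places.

The money multiplier is m = (1 + c) / (rr + c) = (1 + 0.021) / (0.1011 + 0.021) ≈ 8.3620.
So M = m × MB = 8.3620 × 7 = 58.534 million.

$58.53 million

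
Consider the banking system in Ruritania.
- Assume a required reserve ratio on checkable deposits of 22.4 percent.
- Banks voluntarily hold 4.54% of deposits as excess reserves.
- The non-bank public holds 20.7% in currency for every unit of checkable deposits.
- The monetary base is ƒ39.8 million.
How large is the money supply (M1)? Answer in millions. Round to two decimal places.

The money multiplier is m = (1 + c) / (rr + e + c) = (1 + 0.207) / (0.224 + 0.0454 + 0.207) ≈ 2.53359.
So M = m × MB = 2.53359 × 39.8 ≈ 100.8369 million.

ƒ100.84 million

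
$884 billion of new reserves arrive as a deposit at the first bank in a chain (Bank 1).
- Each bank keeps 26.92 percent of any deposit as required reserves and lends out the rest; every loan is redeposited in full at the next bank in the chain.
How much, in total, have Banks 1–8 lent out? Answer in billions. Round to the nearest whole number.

$2205 billion

Bank i lends (1 − rr)^i of the original deposit: Bank 1 lends 884·0.7308 = 646.0272, Bank 2 lends 884·0.7308² ≈ 472.1167, and so on.
Summing a geometric series: total = 884·[0.7308·(1 − 0.7308^8) / (1 − 0.7308)] ≈ 2204.5660 billion.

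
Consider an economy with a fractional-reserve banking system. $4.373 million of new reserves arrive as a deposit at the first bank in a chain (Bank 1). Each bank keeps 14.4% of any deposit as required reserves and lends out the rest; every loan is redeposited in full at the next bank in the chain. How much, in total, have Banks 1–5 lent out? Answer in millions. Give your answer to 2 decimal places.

$14.05 million

Bank i lends (1 − rr)^i of the original deposit: Bank 1 lends 4.373·0.8560 ≈ 3.7433, Bank 2 lends 4.373·0.8560² ≈ 3.2043, and so on.
Summing a geometric series: total = 4.373·[0.8560·(1 − 0.8560^5) / (1 − 0.8560)] ≈ 14.0480 million.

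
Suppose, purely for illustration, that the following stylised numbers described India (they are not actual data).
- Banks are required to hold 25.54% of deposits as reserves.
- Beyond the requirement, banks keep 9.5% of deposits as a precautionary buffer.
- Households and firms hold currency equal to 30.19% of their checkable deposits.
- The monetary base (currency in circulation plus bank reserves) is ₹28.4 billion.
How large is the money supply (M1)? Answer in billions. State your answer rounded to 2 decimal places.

₹56.68 billion

The money multiplier is m = (1 + c) / (rr + e + c) = (1 + 0.3019) / (0.2554 + 0.095 + 0.3019) ≈ 1.99586.
So M = m × MB = 1.99586 × 28.4 ≈ 56.6824 billion.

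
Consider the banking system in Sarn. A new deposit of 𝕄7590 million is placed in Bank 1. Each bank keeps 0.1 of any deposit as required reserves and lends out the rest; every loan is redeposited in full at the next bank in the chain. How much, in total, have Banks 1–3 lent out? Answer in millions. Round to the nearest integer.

𝕄18512 million

Bank i lends (1 − rr)^i of the original deposit: Bank 1 lends 7590·0.9000 = 6831.0000, Bank 2 lends 7590·0.9000² = 6147.9000, and so on.
Summing a geometric series: total = 7590·[0.9000·(1 − 0.9000^3) / (1 − 0.9000)] = 18512.0100 million.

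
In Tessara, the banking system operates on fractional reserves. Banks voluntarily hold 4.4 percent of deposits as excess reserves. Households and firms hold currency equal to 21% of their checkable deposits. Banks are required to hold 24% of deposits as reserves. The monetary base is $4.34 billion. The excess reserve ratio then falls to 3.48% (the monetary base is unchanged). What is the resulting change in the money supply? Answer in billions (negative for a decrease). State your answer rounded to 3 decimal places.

Initially m₁ = (1 + 0.21) / (0.24 + 0.044 + 0.21) ≈ 2.44939, so M₁ = 2.44939 × 4.34 ≈ 10.6304 billion.
After the change m₂ = (1 + 0.21) / (0.24 + 0.0348 + 0.21) ≈ 2.49587, so M₂ = 2.49587 × 4.34 ≈ 10.8321 billion.
ΔM = M₂ − M₁ = 10.8321 − 10.6304 = 0.2017 billion.

$0.202 billion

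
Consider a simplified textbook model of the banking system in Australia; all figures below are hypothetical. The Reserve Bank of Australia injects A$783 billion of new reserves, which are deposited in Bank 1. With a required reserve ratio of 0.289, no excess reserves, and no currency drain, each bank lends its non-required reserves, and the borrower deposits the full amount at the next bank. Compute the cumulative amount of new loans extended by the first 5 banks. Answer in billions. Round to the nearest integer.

Bank i lends (1 − rr)^i of the original deposit: Bank 1 lends 783·0.7110 = 556.7130, Bank 2 lends 783·0.7110² ≈ 395.8229, and so on.
Summing a geometric series: total = 783·[0.7110·(1 − 0.7110^5) / (1 − 0.7110)] ≈ 1576.3317 billion.

A$1576 billion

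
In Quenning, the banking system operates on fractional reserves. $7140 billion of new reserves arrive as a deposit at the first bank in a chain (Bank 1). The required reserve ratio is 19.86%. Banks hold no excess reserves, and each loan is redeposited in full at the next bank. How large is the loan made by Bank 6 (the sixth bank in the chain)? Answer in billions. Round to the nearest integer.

$1891 billion

Each bank lends a fraction (1 − rr) = 0.8014 of the deposit it receives, so Bank 6 receives 7140·0.8014^5 and lends 7140·0.8014^6 ≈ 1891.4473 billion.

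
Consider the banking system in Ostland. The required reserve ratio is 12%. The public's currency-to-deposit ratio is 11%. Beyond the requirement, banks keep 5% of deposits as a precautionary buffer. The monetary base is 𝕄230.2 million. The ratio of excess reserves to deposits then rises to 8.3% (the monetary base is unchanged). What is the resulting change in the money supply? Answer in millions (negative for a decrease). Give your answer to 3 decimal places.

Initially m₁ = (1 + 0.11) / (0.12 + 0.05 + 0.11) ≈ 3.9642857, so M₁ = 3.9642857 × 230.2 ≈ 912.5786 million.
After the change m₂ = (1 + 0.11) / (0.12 + 0.083 + 0.11) ≈ 3.5463259, so M₂ = 3.5463259 × 230.2 ≈ 816.3642 million.
ΔM = M₂ − M₁ = 816.3642 − 912.5786 = -96.2144 million.

-96.214 million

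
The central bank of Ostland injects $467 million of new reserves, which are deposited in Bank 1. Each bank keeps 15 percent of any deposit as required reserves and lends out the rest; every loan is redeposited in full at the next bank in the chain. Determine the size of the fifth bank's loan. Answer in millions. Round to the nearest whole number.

Each bank lends a fraction (1 − rr) = 0.8500 of the deposit it receives, so Bank 5 receives 467·0.8500^4 and lends 467·0.8500^5 ≈ 207.2104 million.

$207 million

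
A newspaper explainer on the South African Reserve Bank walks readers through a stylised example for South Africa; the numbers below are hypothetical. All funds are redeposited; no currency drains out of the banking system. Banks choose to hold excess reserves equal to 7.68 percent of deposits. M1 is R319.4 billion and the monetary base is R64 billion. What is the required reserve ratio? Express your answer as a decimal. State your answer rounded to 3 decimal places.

Using m = M/MB = 319.4/64 = 4.990625. Since m = (1 + c)/(c + rr + e), the denominator satisfies c + rr + e = (1 + c)/m = (1 + 0) / 4.990625 ≈ 0.200376.
With c = 0 and e = 0.0768, the required reserve ratio is 0.200376 − 0 − 0.0768 = 0.123576.

0.124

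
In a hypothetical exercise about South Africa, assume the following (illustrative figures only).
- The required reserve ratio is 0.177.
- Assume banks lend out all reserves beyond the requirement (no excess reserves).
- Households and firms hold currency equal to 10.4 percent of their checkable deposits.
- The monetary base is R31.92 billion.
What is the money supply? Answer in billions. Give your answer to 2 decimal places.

R125.41 billion

The money multiplier is m = (1 + c) / (rr + c) = (1 + 0.104) / (0.177 + 0.104) ≈ 3.92883.
So M = m × MB = 3.92883 × 31.92 ≈ 125.4083 billion.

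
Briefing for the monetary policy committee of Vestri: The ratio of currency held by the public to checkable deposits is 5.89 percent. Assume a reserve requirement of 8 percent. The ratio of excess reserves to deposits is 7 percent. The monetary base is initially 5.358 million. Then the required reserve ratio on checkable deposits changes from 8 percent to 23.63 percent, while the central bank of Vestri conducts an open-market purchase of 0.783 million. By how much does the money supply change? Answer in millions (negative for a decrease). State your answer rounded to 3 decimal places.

Before: m₁ = (1 + 0.0589) / (0.08 + 0.07 + 0.0589) ≈ 5.06893, MB₁ = 5.358, so M₁ = 5.06893 × 5.358 ≈ 27.1593 million.
After: m₂ = (1 + 0.0589) / (0.2363 + 0.07 + 0.0589) ≈ 2.89951, MB₂ = 5.358 + 0.783 = 6.141, so M₂ = 2.89951 × 6.141 ≈ 17.8059 million.
ΔM = M₂ − M₁ = 17.8059 − 27.1593 = -9.3534 million.

-9.353 million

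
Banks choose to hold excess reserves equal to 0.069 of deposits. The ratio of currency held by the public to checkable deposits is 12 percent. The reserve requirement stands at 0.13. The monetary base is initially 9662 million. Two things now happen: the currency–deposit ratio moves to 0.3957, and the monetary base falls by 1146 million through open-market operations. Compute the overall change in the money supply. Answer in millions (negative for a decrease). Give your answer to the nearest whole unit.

Before: m₁ = (1 + 0.12) / (0.13 + 0.069 + 0.12) ≈ 3.51097, MB₁ = 9662, so M₁ = 3.51097 × 9662 ≈ 33922.9921 million.
After: m₂ = (1 + 0.3957) / (0.13 + 0.069 + 0.3957) ≈ 2.34690, MB₂ = 9662 − 1146 = 8516, so M₂ = 2.34690 × 8516 = 19986.2004 million.
ΔM = M₂ − M₁ = 19986.2004 − 33922.9921 = -13936.7917 million.

-13937 million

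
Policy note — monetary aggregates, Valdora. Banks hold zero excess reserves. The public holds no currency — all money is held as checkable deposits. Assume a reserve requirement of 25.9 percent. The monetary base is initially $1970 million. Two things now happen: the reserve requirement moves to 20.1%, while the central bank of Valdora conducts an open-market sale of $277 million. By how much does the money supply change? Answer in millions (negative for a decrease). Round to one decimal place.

Before: m₁ = 1 / (0.259) ≈ 3.861004, MB₁ = 1970, so M₁ = 3.861004 × 1970 ≈ 7606.1779 million.
After: m₂ = 1 / (0.201) ≈ 4.975124, MB₂ = 1970 − 277 = 1693, so M₂ = 4.975124 × 1693 ≈ 8422.8849 million.
ΔM = M₂ − M₁ = 8422.8849 − 7606.1779 = 816.707 million.

$816.7 million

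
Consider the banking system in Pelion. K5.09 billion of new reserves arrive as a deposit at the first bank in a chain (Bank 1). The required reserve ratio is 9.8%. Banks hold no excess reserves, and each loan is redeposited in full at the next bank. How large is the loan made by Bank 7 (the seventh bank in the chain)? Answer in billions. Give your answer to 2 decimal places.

Each bank lends a fraction (1 − rr) = 0.9020 of the deposit it receives, so Bank 7 receives 5.09·0.9020^6 and lends 5.09·0.9020^7 ≈ 2.4727 billion.

K2.47 billion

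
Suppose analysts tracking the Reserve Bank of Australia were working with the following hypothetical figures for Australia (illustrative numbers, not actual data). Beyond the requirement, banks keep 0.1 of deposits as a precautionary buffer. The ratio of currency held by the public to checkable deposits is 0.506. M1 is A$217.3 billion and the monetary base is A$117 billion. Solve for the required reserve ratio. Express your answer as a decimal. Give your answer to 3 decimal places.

Using m = M/MB = 217.3/117 ≈ 1.857265. Since m = (1 + c)/(c + rr + e), the denominator satisfies c + rr + e = (1 + c)/m = (1 + 0.506) / 1.857265 ≈ 0.810870.
With c = 0.506 and e = 0.1, the required reserve ratio is 0.810870 − 0.506 − 0.1 = 0.20487.

0.205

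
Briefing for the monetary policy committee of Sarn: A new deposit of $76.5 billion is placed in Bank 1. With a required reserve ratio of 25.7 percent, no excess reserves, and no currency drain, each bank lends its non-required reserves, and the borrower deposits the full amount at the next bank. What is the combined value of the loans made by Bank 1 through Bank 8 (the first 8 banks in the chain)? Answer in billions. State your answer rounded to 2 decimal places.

Bank i lends (1 − rr)^i of the original deposit: Bank 1 lends 76.5·0.7430 = 56.8395, Bank 2 lends 76.5·0.7430² ≈ 42.2317, and so on.
Summing a geometric series: total = 76.5·[0.7430·(1 − 0.7430^8) / (1 − 0.7430)] ≈ 200.6241 billion.

$200.62 billion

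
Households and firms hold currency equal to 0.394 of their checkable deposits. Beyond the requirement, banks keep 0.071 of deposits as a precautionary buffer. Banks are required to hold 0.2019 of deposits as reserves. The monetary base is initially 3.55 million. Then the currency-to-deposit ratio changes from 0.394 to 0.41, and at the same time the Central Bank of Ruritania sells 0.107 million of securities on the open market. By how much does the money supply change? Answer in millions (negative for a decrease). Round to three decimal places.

Before: m₁ = (1 + 0.394) / (0.2019 + 0.071 + 0.394) ≈ 2.09027, MB₁ = 3.55, so M₁ = 2.09027 × 3.55 ≈ 7.4205 million.
After: m₂ = (1 + 0.41) / (0.2019 + 0.071 + 0.41) ≈ 2.06472, MB₂ = 3.55 − 0.107 = 3.443, so M₂ = 2.06472 × 3.443 ≈ 7.1088 million.
ΔM = M₂ − M₁ = 7.1088 − 7.4205 = -0.3117 million.

-0.312 million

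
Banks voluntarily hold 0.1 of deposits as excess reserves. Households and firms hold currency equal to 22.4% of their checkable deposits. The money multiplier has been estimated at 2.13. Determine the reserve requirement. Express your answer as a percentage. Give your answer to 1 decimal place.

25.1%

Using m = 2.13. Since m = (1 + c)/(c + rr + e), the denominator satisfies c + rr + e = (1 + c)/m = (1 + 0.224) / 2.13 ≈ 0.574648.
With c = 0.224 and e = 0.1, the reserve requirement is 0.574648 − 0.224 − 0.1 = 0.250648.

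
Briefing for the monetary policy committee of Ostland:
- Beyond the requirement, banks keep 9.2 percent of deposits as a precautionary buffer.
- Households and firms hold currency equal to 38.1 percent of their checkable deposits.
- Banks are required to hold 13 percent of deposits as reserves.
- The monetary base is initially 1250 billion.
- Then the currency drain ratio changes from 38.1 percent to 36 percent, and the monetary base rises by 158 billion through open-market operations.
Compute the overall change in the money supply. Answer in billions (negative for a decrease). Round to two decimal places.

Before: m₁ = (1 + 0.381) / (0.13 + 0.092 + 0.381) ≈ 2.2902156, MB₁ = 1250, so M₁ = 2.2902156 × 1250 = 2862.7695 billion.
After: m₂ = (1 + 0.36) / (0.13 + 0.092 + 0.36) ≈ 2.3367698, MB₂ = 1250 + 158 = 1408, so M₂ = 2.3367698 × 1408 ≈ 3290.1719 billion.
ΔM = M₂ − M₁ = 3290.1719 − 2862.7695 = 427.4024 billion.

427.40 billion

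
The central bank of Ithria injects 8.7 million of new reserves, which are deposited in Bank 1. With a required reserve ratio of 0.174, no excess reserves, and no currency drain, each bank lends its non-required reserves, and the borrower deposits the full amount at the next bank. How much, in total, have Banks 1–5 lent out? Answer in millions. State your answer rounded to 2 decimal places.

Bank i lends (1 − rr)^i of the original deposit: Bank 1 lends 8.7·0.8260 = 7.1862, Bank 2 lends 8.7·0.8260² ≈ 5.9358, and so on.
Summing a geometric series: total = 8.7·[0.8260·(1 − 0.8260^5) / (1 − 0.8260)] ≈ 25.4200 million.

25.42 million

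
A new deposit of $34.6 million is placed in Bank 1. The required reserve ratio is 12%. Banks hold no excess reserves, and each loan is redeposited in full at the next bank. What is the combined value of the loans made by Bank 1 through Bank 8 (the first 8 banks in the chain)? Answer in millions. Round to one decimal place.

Bank i lends (1 − rr)^i of the original deposit: Bank 1 lends 34.6·0.8800 = 30.4480, Bank 2 lends 34.6·0.8800² ≈ 26.7942, and so on.
Summing a geometric series: total = 34.6·[0.8800·(1 − 0.8800^8) / (1 − 0.8800)] ≈ 162.4821 million.

$162.5 million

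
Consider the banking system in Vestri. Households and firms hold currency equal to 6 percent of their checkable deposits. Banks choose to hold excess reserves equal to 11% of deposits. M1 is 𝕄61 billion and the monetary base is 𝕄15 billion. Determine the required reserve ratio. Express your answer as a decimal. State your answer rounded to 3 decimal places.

0.091

Using m = M/MB = 61/15 ≈ 4.066667. Since m = (1 + c)/(c + rr + e), the denominator satisfies c + rr + e = (1 + c)/m = (1 + 0.06) / 4.066667 ≈ 0.260656.
With c = 0.06 and e = 0.11, the required reserve ratio is 0.260656 − 0.06 − 0.11 = 0.090656.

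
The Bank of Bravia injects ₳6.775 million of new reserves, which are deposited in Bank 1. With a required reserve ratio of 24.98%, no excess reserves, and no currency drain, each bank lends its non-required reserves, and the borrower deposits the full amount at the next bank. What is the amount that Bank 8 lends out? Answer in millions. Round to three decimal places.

₳0.680 million

Each bank lends a fraction (1 − rr) = 0.7502 of the deposit it receives, so Bank 8 receives 6.775·0.7502^7 and lends 6.775·0.7502^8 ≈ 0.6797 million.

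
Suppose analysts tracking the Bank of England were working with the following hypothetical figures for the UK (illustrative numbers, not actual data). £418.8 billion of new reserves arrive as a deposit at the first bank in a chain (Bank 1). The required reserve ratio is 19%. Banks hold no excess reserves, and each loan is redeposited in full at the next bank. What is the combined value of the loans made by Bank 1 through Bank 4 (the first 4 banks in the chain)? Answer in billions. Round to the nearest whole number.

Bank i lends (1 − rr)^i of the original deposit: Bank 1 lends 418.8·0.8100 = 339.2280, Bank 2 lends 418.8·0.8100² ≈ 274.7747, and so on.
Summing a geometric series: total = 418.8·[0.8100·(1 − 0.8100^4) / (1 − 0.8100)] ≈ 1016.8498 billion.

£1017 billion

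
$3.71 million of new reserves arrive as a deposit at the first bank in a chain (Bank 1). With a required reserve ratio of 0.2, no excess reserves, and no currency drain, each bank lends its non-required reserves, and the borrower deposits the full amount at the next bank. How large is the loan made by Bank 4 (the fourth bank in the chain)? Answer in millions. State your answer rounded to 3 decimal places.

Each bank lends a fraction (1 − rr) = 0.8000 of the deposit it receives, so Bank 4 receives 3.71·0.8000^3 and lends 3.71·0.8000^4 ≈ 1.5196 million.

$1.520 million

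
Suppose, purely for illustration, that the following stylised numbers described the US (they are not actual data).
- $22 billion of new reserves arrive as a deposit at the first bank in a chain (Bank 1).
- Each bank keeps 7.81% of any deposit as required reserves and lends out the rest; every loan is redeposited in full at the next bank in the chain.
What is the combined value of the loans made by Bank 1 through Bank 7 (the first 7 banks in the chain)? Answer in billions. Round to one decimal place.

Bank i lends (1 − rr)^i of the original deposit: Bank 1 lends 22·0.9219 = 20.2818, Bank 2 lends 22·0.9219² ≈ 18.6978, and so on.
Summing a geometric series: total = 22·[0.9219·(1 − 0.9219^7) / (1 − 0.9219)] ≈ 112.7156 billion.

$112.7 billion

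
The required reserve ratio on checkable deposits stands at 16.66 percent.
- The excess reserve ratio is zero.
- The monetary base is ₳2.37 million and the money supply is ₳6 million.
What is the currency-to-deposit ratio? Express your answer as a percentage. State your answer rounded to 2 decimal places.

Using m = M/MB = 6/2.37 ≈ 2.531646. From m = (1 + c)/(c + rr + e), rearranging gives 1 + c = m·(c + rr + e), so c·(1 − m) = m·(rr + e) − 1.
Hence c = [m·(rr + e) − 1]/(1 − m) = [2.531646 × (0.1666 + 0) − 1] / (1 − 2.531646) ≈ 0.377521.

37.75%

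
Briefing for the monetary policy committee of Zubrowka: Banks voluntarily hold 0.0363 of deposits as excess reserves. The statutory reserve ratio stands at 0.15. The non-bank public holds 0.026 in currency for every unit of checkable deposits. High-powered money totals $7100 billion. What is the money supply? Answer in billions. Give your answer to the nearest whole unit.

$34313 billion

The money multiplier is m = (1 + c) / (rr + e + c) = (1 + 0.026) / (0.15 + 0.0363 + 0.026) ≈ 4.83278.
So M = m × MB = 4.83278 × 7100 = 34312.738 billion.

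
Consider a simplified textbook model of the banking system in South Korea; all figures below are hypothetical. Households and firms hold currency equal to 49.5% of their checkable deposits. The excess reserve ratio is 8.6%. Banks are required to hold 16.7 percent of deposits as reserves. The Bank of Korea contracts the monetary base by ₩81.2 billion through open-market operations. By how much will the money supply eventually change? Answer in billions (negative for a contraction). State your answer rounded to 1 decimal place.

-162.3 billion

The money multiplier is m = (1 + c) / (rr + e + c) = (1 + 0.495) / (0.167 + 0.086 + 0.495) ≈ 1.9987.
The sale removes 81.2 billion of base, so ΔM = m × ΔMB = 1.9987 × (−81.2) ≈ -162.2944 billion.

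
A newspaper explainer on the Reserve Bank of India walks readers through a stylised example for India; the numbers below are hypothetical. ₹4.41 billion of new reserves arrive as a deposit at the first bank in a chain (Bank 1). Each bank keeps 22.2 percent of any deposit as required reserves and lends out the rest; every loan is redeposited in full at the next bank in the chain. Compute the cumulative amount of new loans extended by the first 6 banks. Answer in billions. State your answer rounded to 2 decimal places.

Bank i lends (1 − rr)^i of the original deposit: Bank 1 lends 4.41·0.7780 ≈ 3.4310, Bank 2 lends 4.41·0.7780² ≈ 2.6693, and so on.
Summing a geometric series: total = 4.41·[0.7780·(1 − 0.7780^6) / (1 − 0.7780)] ≈ 12.0276 billion.

₹12.03 billion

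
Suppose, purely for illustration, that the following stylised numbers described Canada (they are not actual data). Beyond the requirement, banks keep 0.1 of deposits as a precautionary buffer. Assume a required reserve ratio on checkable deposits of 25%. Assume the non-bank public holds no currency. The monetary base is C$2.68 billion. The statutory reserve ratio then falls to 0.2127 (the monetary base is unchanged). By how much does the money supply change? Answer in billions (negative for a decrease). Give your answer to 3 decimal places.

Initially m₁ = 1 / (0.25 + 0.1) ≈ 2.85714, so M₁ = 2.85714 × 2.68 ≈ 7.6571 billion.
After the change m₂ = 1 / (0.2127 + 0.1) ≈ 3.19795, so M₂ = 3.19795 × 2.68 ≈ 8.5705 billion.
ΔM = M₂ − M₁ = 8.5705 − 7.6571 = 0.9134 billion.

C$0.913 billion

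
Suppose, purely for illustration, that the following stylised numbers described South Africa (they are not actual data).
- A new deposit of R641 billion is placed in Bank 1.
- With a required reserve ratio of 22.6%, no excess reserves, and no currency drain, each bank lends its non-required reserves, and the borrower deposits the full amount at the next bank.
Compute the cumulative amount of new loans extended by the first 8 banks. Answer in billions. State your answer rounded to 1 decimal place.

R1912.5 billion

Bank i lends (1 − rr)^i of the original deposit: Bank 1 lends 641·0.7740 = 496.1340, Bank 2 lends 641·0.7740² ≈ 384.0077, and so on.
Summing a geometric series: total = 641·[0.7740·(1 − 0.7740^8) / (1 − 0.7740)] ≈ 1912.5230 billion.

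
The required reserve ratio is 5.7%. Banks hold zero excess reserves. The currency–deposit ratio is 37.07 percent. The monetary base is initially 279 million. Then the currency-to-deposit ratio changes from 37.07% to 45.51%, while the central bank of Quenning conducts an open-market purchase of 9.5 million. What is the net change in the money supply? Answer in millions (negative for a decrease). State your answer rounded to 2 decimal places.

-74.39 million

Before: m₁ = (1 + 0.3707) / (0.057 + 0.3707) ≈ 3.204816, MB₁ = 279, so M₁ = 3.204816 × 279 ≈ 894.1437 million.
After: m₂ = (1 + 0.4551) / (0.057 + 0.4551) ≈ 2.841437, MB₂ = 279 + 9.5 = 288.5, so M₂ = 2.841437 × 288.5 ≈ 819.7546 million.
ΔM = M₂ − M₁ = 819.7546 − 894.1437 = -74.3891 million.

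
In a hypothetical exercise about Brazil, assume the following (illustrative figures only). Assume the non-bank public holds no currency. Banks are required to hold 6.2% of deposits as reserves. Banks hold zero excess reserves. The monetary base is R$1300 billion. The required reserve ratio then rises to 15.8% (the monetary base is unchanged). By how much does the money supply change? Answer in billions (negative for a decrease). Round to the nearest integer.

Initially m₁ = 1 / (0.062) ≈ 16.12903, so M₁ = 16.12903 × 1300 = 20967.739 billion.
After the change m₂ = 1 / (0.158) ≈ 6.32911, so M₂ = 6.32911 × 1300 = 8227.843 billion.
ΔM = M₂ − M₁ = 8227.843 − 20967.739 = -12739.896 billion.

-12740 billion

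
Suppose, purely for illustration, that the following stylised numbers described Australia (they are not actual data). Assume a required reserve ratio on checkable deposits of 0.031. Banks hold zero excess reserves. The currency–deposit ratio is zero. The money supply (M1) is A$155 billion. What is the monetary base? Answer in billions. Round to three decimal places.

A$4.805 billion

With no currency drain and no excess reserves, the money multiplier is m = 1/rr = 1/0.031 ≈ 32.2580645.
The monetary base is MB = M / m = 155 / 32.2580645 ≈ 4.805 billion.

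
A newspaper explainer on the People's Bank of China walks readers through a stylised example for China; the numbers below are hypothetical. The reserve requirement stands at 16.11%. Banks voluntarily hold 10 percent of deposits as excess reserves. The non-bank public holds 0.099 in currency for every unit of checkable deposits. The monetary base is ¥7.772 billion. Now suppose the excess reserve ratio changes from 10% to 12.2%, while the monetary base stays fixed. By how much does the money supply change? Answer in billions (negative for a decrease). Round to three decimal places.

Initially m₁ = (1 + 0.099) / (0.1611 + 0.1 + 0.099) ≈ 3.05193, so M₁ = 3.05193 × 7.772 ≈ 23.7196 billion.
After the change m₂ = (1 + 0.099) / (0.1611 + 0.122 + 0.099) ≈ 2.87621, so M₂ = 2.87621 × 7.772 ≈ 22.3539 billion.
ΔM = M₂ − M₁ = 22.3539 − 23.7196 = -1.3657 billion.

-1.366 billion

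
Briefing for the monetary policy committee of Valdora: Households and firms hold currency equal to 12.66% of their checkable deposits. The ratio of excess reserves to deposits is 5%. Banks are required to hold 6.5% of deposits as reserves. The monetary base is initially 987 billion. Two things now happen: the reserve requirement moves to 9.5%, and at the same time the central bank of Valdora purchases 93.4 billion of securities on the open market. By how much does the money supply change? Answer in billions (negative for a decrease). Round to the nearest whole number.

Before: m₁ = (1 + 0.1266) / (0.065 + 0.05 + 0.1266) ≈ 4.66308, MB₁ = 987, so M₁ = 4.66308 × 987 ≈ 4602.46 billion.
After: m₂ = (1 + 0.1266) / (0.095 + 0.05 + 0.1266) ≈ 4.14801, MB₂ = 987 + 93.4 = 1080.4, so M₂ = 4.14801 × 1080.4 ≈ 4481.51 billion.
ΔM = M₂ − M₁ = 4481.51 − 4602.46 = -120.95 billion.

-121 billion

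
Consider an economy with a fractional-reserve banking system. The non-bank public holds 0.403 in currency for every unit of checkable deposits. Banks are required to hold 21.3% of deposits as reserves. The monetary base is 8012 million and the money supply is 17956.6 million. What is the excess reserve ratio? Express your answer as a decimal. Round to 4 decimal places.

0.0100

Using m = M/MB = 17956.6/8012 ≈ 2.241213. Since m = (1 + c)/(c + rr + e), the denominator satisfies c + rr + e = (1 + c)/m = (1 + 0.403) / 2.241213 ≈ 0.626000.
With c = 0.403 and rr = 0.213, the excess reserve ratio is 0.626000 − 0.403 − 0.213 = 0.01.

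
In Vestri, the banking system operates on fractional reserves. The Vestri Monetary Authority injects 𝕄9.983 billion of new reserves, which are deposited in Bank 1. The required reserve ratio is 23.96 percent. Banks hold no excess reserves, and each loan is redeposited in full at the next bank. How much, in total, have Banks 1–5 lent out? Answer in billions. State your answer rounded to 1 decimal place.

𝕄23.6 billion

Bank i lends (1 − rr)^i of the original deposit: Bank 1 lends 9.983·0.7604 ≈ 7.5911, Bank 2 lends 9.983·0.7604² ≈ 5.7723, and so on.
Summing a geometric series: total = 9.983·[0.7604·(1 − 0.7604^5) / (1 − 0.7604)] ≈ 23.6280 billion.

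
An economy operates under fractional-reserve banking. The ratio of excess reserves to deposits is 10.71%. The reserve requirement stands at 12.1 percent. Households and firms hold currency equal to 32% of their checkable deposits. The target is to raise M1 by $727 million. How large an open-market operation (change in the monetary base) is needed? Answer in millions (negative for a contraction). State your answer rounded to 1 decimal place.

$301.9 million

The money multiplier is m = (1 + c) / (rr + e + c) = (1 + 0.32) / (0.121 + 0.1071 + 0.32) ≈ 2.40832.
ΔMB = ΔM / m = (+727) / 2.40832 ≈ 301.8702 million.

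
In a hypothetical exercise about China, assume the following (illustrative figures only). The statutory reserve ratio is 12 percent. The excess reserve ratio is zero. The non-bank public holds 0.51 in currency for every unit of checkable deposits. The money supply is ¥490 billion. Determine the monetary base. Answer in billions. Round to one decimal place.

¥204.4 billion

The money multiplier is m = (1 + c) / (rr + c) = (1 + 0.51) / (0.12 + 0.51) ≈ 2.39683.
MB = M / m = 490 / 2.39683 ≈ 204.4367 billion.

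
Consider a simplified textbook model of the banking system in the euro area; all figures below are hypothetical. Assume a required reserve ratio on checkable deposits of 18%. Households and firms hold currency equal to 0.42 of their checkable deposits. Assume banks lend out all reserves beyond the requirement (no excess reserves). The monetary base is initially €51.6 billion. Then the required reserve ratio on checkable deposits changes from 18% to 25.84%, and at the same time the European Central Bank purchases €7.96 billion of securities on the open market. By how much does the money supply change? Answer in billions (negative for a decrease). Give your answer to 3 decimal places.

Before: m₁ = (1 + 0.42) / (0.18 + 0.42) ≈ 2.366667, MB₁ = 51.6, so M₁ = 2.366667 × 51.6 ≈ 122.12 billion.
After: m₂ = (1 + 0.42) / (0.2584 + 0.42) ≈ 2.093160, MB₂ = 51.6 + 7.96 = 59.56, so M₂ = 2.093160 × 59.56 ≈ 124.6686 billion.
ΔM = M₂ − M₁ = 124.6686 − 122.12 = 2.5486 billion.

€2.549 billion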